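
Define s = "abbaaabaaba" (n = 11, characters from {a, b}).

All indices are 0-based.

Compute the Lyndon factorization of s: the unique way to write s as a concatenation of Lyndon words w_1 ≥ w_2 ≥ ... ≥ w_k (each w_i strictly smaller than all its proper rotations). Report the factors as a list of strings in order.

emit factor 1: 'abb' (i=0, period=3)
emit factor 2: 'aaabaab' (i=3, period=7)
emit factor 3: 'a' (i=10, period=1)

["abb", "aaabaab", "a"]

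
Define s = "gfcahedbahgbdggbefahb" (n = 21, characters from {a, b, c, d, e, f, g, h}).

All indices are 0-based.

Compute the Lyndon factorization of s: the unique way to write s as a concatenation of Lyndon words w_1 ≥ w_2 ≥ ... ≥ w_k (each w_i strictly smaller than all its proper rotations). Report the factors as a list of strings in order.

emit factor 1: 'g' (i=0, period=1)
emit factor 2: 'f' (i=1, period=1)
emit factor 3: 'c' (i=2, period=1)
emit factor 4: 'ahedbahgbdggbef' (i=3, period=15)
emit factor 5: 'ahb' (i=18, period=3)

["g", "f", "c", "ahedbahgbdggbef", "ahb"]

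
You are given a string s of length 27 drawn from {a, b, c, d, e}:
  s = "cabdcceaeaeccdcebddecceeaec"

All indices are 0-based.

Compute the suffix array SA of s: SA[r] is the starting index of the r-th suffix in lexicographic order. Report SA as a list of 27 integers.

rank | idx | suffix
   0 |   1 | abdcceaeaeccdcebddecceeaec
   1 |   7 | aeaeccdcebddecceeaec
   2 |  24 | aec
   3 |   9 | aeccdcebddecceeaec
   4 |   2 | bdcceaeaeccdcebddecceeaec
   5 |  16 | bddecceeaec
   6 |  26 | c
   7 |   0 | cabdcceaeaeccdcebddecceeaec
   8 |  11 | ccdcebddecceeaec
   9 |   4 | cceaeaeccdcebddecceeaec
  10 |  20 | cceeaec
  11 |  12 | cdcebddecceeaec
  12 |   5 | ceaeaeccdcebddecceeaec
  13 |  14 | cebddecceeaec
  14 |  21 | ceeaec
  15 |   3 | dcceaeaeccdcebddecceeaec
  16 |  13 | dcebddecceeaec
  17 |  17 | ddecceeaec
  18 |  18 | decceeaec
  19 |   6 | eaeaeccdcebddecceeaec
  20 |  23 | eaec
  21 |   8 | eaeccdcebddecceeaec
  22 |  15 | ebddecceeaec
  23 |  25 | ec
  24 |  10 | eccdcebddecceeaec
  25 |  19 | ecceeaec
  26 |  22 | eeaec

[1, 7, 24, 9, 2, 16, 26, 0, 11, 4, 20, 12, 5, 14, 21, 3, 13, 17, 18, 6, 23, 8, 15, 25, 10, 19, 22]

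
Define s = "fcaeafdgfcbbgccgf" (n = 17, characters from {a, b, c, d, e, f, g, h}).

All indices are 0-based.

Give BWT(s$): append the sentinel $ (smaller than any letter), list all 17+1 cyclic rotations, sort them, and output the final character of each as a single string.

rank  rotation            last
    0  $fcaeafdgfcbbgccgf  f
    1  aeafdgfcbbgccgf$fc  c
    2  afdgfcbbgccgf$fcae  e
    3  bbgccgf$fcaeafdgfc  c
    4  bgccgf$fcaeafdgfcb  b
    5  caeafdgfcbbgccgf$f  f
    6  cbbgccgf$fcaeafdgf  f
    7  ccgf$fcaeafdgfcbbg  g
    8  cgf$fcaeafdgfcbbgc  c
    9  dgfcbbgccgf$fcaeaf  f
   10  eafdgfcbbgccgf$fca  a
   11  f$fcaeafdgfcbbgccg  g
   12  fcaeafdgfcbbgccgf$  $
   13  fcbbgccgf$fcaeafdg  g
   14  fdgfcbbgccgf$fcaea  a
   15  gccgf$fcaeafdgfcbb  b
   16  gf$fcaeafdgfcbbgcc  c
   17  gfcbbgccgf$fcaeafd  d

fcecbffgcfag$gabcd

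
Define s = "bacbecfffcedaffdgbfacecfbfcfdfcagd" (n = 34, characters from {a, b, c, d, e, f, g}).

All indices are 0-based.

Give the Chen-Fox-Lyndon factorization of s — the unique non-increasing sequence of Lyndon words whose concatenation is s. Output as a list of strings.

["b", "acbecfffcedaffdgbfacecfbfcfdfcagd"]

emit factor 1: 'b' (i=0, period=1)
emit factor 2: 'acbecfffcedaffdgbfacecfbfcfdfcagd' (i=1, period=33)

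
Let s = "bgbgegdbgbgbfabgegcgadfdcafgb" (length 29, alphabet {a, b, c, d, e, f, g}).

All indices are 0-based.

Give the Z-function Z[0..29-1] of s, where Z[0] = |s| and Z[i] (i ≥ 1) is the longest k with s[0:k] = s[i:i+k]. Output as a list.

[29, 0, 2, 0, 0, 0, 0, 4, 0, 3, 0, 1, 0, 0, 2, 0, 0, 0, 0, 0, 0, 0, 0, 0, 0, 0, 0, 0, 1]

Z[0]=29
i=1: fresh scan; Z[1]=0
i=2: fresh scan; Z[2]=2 grow→box=[2,4)
i=3: min(r-i=1, Z[1]=0)=0; Z[3]=0
i=4: fresh scan; Z[4]=0
i=5: fresh scan; Z[5]=0
i=6: fresh scan; Z[6]=0
i=7: fresh scan; Z[7]=4 grow→box=[7,11)
i=8: min(r-i=3, Z[1]=0)=0; Z[8]=0
i=9: min(r-i=2, Z[2]=2)=2; Z[9]=3 grow→box=[9,12)
i=10: min(r-i=2, Z[1]=0)=0; Z[10]=0
i=11: min(r-i=1, Z[2]=2)=1; Z[11]=1
i=12: fresh scan; Z[12]=0
i=13: fresh scan; Z[13]=0
i=14: fresh scan; Z[14]=2 grow→box=[14,16)
i=15: min(r-i=1, Z[1]=0)=0; Z[15]=0
i=16: fresh scan; Z[16]=0
i=17: fresh scan; Z[17]=0
i=18: fresh scan; Z[18]=0
i=19: fresh scan; Z[19]=0
i=20: fresh scan; Z[20]=0
i=21: fresh scan; Z[21]=0
i=22: fresh scan; Z[22]=0
i=23: fresh scan; Z[23]=0
i=24: fresh scan; Z[24]=0
i=25: fresh scan; Z[25]=0
i=26: fresh scan; Z[26]=0
i=27: fresh scan; Z[27]=0
i=28: fresh scan; Z[28]=1 grow→box=[28,29)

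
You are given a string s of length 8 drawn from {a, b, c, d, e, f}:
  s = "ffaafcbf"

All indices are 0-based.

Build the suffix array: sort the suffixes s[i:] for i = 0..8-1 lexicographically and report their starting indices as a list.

rank | idx | suffix
   0 |   2 | aafcbf
   1 |   3 | afcbf
   2 |   6 | bf
   3 |   5 | cbf
   4 |   7 | f
   5 |   1 | faafcbf
   6 |   4 | fcbf
   7 |   0 | ffaafcbf

[2, 3, 6, 5, 7, 1, 4, 0]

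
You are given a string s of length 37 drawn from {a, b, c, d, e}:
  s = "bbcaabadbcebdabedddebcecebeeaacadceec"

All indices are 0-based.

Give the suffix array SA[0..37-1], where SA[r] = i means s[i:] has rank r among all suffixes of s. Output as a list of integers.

sorted suffixes:
  #0 SA[0]=3  'aabadbcebdabedddebcecebeeaacadceec'
  #1 SA[1]=28  'aacadceec'
  #2 SA[2]=4  'abadbcebdabedddebcecebeeaacadceec'
  #3 SA[3]=13  'abedddebcecebeeaacadceec'
  #4 SA[4]=29  'acadceec'
  #5 SA[5]=6  'adbcebdabedddebcecebeeaacadceec'
  #6 SA[6]=31  'adceec'
  #7 SA[7]=5  'badbcebdabedddebcecebeeaacadceec'
  #8 SA[8]=0  'bbcaabadbcebdabedddebcecebeeaacadceec'
  #9 SA[9]=1  'bcaabadbcebdabedddebcecebeeaacadceec'
  #10 SA[10]=8  'bcebdabedddebcecebeeaacadceec'
  #11 SA[11]=20  'bcecebeeaacadceec'
  #12 SA[12]=11  'bdabedddebcecebeeaacadceec'
  #13 SA[13]=14  'bedddebcecebeeaacadceec'
  #14 SA[14]=25  'beeaacadceec'
  #15 SA[15]=36  'c'
  #16 SA[16]=2  'caabadbcebdabedddebcecebeeaacadceec'
  #17 SA[17]=30  'cadceec'
  #18 SA[18]=9  'cebdabedddebcecebeeaacadceec'
  #19 SA[19]=23  'cebeeaacadceec'
  #20 SA[20]=21  'cecebeeaacadceec'
  #21 SA[21]=33  'ceec'
  #22 SA[22]=12  'dabedddebcecebeeaacadceec'
  #23 SA[23]=7  'dbcebdabedddebcecebeeaacadceec'
  #24 SA[24]=32  'dceec'
  #25 SA[25]=16  'dddebcecebeeaacadceec'
  #26 SA[26]=17  'ddebcecebeeaacadceec'
  #27 SA[27]=18  'debcecebeeaacadceec'
  #28 SA[28]=27  'eaacadceec'
  #29 SA[29]=19  'ebcecebeeaacadceec'
  #30 SA[30]=10  'ebdabedddebcecebeeaacadceec'
  #31 SA[31]=24  'ebeeaacadceec'
  #32 SA[32]=35  'ec'
  #33 SA[33]=22  'ecebeeaacadceec'
  #34 SA[34]=15  'edddebcecebeeaacadceec'
  #35 SA[35]=26  'eeaacadceec'
  #36 SA[36]=34  'eec'

[3, 28, 4, 13, 29, 6, 31, 5, 0, 1, 8, 20, 11, 14, 25, 36, 2, 30, 9, 23, 21, 33, 12, 7, 32, 16, 17, 18, 27, 19, 10, 24, 35, 22, 15, 26, 34]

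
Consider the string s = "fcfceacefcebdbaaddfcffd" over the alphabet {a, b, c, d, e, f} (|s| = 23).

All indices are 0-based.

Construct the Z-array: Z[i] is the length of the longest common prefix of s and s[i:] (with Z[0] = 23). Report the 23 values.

Z[0]=23
i=1: fresh scan; Z[1]=0
i=2: fresh scan; Z[2]=2 extend→box=[2,4)
i=3: min(r-i=1, Z[1]=0)=0; Z[3]=0
i=4: fresh scan; Z[4]=0
i=5: fresh scan; Z[5]=0
i=6: fresh scan; Z[6]=0
i=7: fresh scan; Z[7]=0
i=8: fresh scan; Z[8]=2 extend→box=[8,10)
i=9: min(r-i=1, Z[1]=0)=0; Z[9]=0
i=10: fresh scan; Z[10]=0
i=11: fresh scan; Z[11]=0
i=12: fresh scan; Z[12]=0
i=13: fresh scan; Z[13]=0
i=14: fresh scan; Z[14]=0
i=15: fresh scan; Z[15]=0
i=16: fresh scan; Z[16]=0
i=17: fresh scan; Z[17]=0
i=18: fresh scan; Z[18]=3 extend→box=[18,21)
i=19: min(r-i=2, Z[1]=0)=0; Z[19]=0
i=20: min(r-i=1, Z[2]=2)=1; Z[20]=1
i=21: fresh scan; Z[21]=1 extend→box=[21,22)
i=22: fresh scan; Z[22]=0

[23, 0, 2, 0, 0, 0, 0, 0, 2, 0, 0, 0, 0, 0, 0, 0, 0, 0, 3, 0, 1, 1, 0]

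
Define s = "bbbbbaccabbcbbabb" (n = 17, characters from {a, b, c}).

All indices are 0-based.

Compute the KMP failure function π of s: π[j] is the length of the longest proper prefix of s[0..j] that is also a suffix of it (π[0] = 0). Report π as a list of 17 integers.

π[0] = 0
j=1 s[j]='b': π[1]=1 (border 'b')
j=2 s[j]='b': π[2]=2 (border 'bb')
j=3 s[j]='b': π[3]=3 (border 'bbb')
j=4 s[j]='b': π[4]=4 (border 'bbbb')
j=5 s[j]='a': k: 4→3→2→1→0; π[5]=0 (border '')
j=6 s[j]='c': π[6]=0 (border '')
j=7 s[j]='c': π[7]=0 (border '')
j=8 s[j]='a': π[8]=0 (border '')
j=9 s[j]='b': π[9]=1 (border 'b')
j=10 s[j]='b': π[10]=2 (border 'bb')
j=11 s[j]='c': k: 2→1→0; π[11]=0 (border '')
j=12 s[j]='b': π[12]=1 (border 'b')
j=13 s[j]='b': π[13]=2 (border 'bb')
j=14 s[j]='a': k: 2→1→0; π[14]=0 (border '')
j=15 s[j]='b': π[15]=1 (border 'b')
j=16 s[j]='b': π[16]=2 (border 'bb')

[0, 1, 2, 3, 4, 0, 0, 0, 0, 1, 2, 0, 1, 2, 0, 1, 2]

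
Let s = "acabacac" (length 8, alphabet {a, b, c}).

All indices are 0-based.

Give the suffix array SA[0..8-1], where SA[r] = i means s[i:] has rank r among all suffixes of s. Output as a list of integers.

rank | idx | suffix
   0 |   2 | abacac
   1 |   6 | ac
   2 |   0 | acabacac
   3 |   4 | acac
   4 |   3 | bacac
   5 |   7 | c
   6 |   1 | cabacac
   7 |   5 | cac

[2, 6, 0, 4, 3, 7, 1, 5]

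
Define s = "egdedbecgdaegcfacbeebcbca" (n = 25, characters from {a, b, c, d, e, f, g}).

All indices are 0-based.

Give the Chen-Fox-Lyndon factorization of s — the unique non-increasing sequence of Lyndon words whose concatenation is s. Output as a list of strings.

emit factor 1: 'eg' (i=0, period=2)
emit factor 2: 'de' (i=2, period=2)
emit factor 3: 'd' (i=4, period=1)
emit factor 4: 'becgd' (i=5, period=5)
emit factor 5: 'aegcf' (i=10, period=5)
emit factor 6: 'acbeebcbc' (i=15, period=9)
emit factor 7: 'a' (i=24, period=1)

["eg", "de", "d", "becgd", "aegcf", "acbeebcbc", "a"]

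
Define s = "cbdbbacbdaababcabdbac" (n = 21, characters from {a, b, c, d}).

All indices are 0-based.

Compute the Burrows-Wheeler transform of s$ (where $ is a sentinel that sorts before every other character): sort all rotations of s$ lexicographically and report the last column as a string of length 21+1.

cdabcbbadbdacacaba$bbb

rank  rotation                last
    0  $cbdbbacbdaababcabdbac  c
    1  aababcabdbac$cbdbbacbd  d
    2  ababcabdbac$cbdbbacbda  a
    3  abcabdbac$cbdbbacbdaab  b
    4  abdbac$cbdbbacbdaababc  c
    5  ac$cbdbbacbdaababcabdb  b
    6  acbdaababcabdbac$cbdbb  b
    7  babcabdbac$cbdbbacbdaa  a
    8  bac$cbdbbacbdaababcabd  d
    9  bacbdaababcabdbac$cbdb  b
   10  bbacbdaababcabdbac$cbd  d
   11  bcabdbac$cbdbbacbdaaba  a
   12  bdaababcabdbac$cbdbbac  c
   13  bdbac$cbdbbacbdaababca  a
   14  bdbbacbdaababcabdbac$c  c
   15  c$cbdbbacbdaababcabdba  a
   16  cabdbac$cbdbbacbdaabab  b
   17  cbdaababcabdbac$cbdbba  a
   18  cbdbbacbdaababcabdbac$  $
   19  daababcabdbac$cbdbbacb  b
   20  dbac$cbdbbacbdaababcab  b
   21  dbbacbdaababcabdbac$cb  b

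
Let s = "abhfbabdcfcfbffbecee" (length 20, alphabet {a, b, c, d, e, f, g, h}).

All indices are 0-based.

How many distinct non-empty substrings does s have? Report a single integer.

193

rank | idx | suffix
   0 |   5 | abdcfcfbffbecee
   1 |   0 | abhfbabdcfcfbffbecee
   2 |   4 | babdcfcfbffbecee
   3 |   6 | bdcfcfbffbecee
   4 |  15 | becee
   5 |  12 | bffbecee
   6 |   1 | bhfbabdcfcfbffbecee
   7 |  17 | cee
   8 |  10 | cfbffbecee
   9 |   8 | cfcfbffbecee
  10 |   7 | dcfcfbffbecee
  11 |  19 | e
  12 |  16 | ecee
  13 |  18 | ee
  14 |   3 | fbabdcfcfbffbecee
  15 |  14 | fbecee
  16 |  11 | fbffbecee
  17 |   9 | fcfbffbecee
  18 |  13 | ffbecee
  19 |   2 | hfbabdcfcfbffbecee

SA = [5, 0, 4, 6, 15, 12, 1, 17, 10, 8, 7, 19, 16, 18, 3, 14, 11, 9, 13, 2]
[i] adj suffixes → lcp
  [1] 5/0 → 2 ('ab')
  [2] 0/4 → 0 ('')
  [3] 4/6 → 1 ('b')
  [4] 6/15 → 1 ('b')
  [5] 15/12 → 1 ('b')
  [6] 12/1 → 1 ('b')
  [7] 1/17 → 0 ('')
  [8] 17/10 → 1 ('c')
  [9] 10/8 → 2 ('cf')
  [10] 8/7 → 0 ('')
  [11] 7/19 → 0 ('')
  [12] 19/16 → 1 ('e')
  [13] 16/18 → 1 ('e')
  [14] 18/3 → 0 ('')
  [15] 3/14 → 2 ('fb')
  [16] 14/11 → 2 ('fb')
  [17] 11/9 → 1 ('f')
  [18] 9/13 → 1 ('f')
  [19] 13/2 → 0 ('')

n(n+1)/2 = 20·21/2 = 210
Σ LCP = 0 + 2 + 0 + 1 + 1 + 1 + 1 + 0 + 1 + 2 + 0 + 0 + 1 + 1 + 0 + 2 + 2 + 1 + 1 + 0 = 17
distinct = 210 − 17 = 193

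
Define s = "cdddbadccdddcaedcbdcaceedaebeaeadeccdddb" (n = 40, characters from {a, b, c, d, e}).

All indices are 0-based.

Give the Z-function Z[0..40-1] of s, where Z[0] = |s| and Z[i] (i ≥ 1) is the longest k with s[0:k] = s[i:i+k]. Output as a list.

Z[0]=40
i=1: fresh scan; Z[1]=0
i=2: fresh scan; Z[2]=0
i=3: fresh scan; Z[3]=0
i=4: fresh scan; Z[4]=0
i=5: fresh scan; Z[5]=0
i=6: fresh scan; Z[6]=0
i=7: fresh scan; Z[7]=1 extend→box=[7,8)
i=8: fresh scan; Z[8]=4 extend→box=[8,12)
i=9: min(r-i=3, Z[1]=0)=0; Z[9]=0
i=10: min(r-i=2, Z[2]=0)=0; Z[10]=0
i=11: min(r-i=1, Z[3]=0)=0; Z[11]=0
i=12: fresh scan; Z[12]=1 extend→box=[12,13)
i=13: fresh scan; Z[13]=0
i=14: fresh scan; Z[14]=0
i=15: fresh scan; Z[15]=0
i=16: fresh scan; Z[16]=1 extend→box=[16,17)
i=17: fresh scan; Z[17]=0
i=18: fresh scan; Z[18]=0
i=19: fresh scan; Z[19]=1 extend→box=[19,20)
i=20: fresh scan; Z[20]=0
i=21: fresh scan; Z[21]=1 extend→box=[21,22)
i=22: fresh scan; Z[22]=0
i=23: fresh scan; Z[23]=0
i=24: fresh scan; Z[24]=0
i=25: fresh scan; Z[25]=0
i=26: fresh scan; Z[26]=0
i=27: fresh scan; Z[27]=0
i=28: fresh scan; Z[28]=0
i=29: fresh scan; Z[29]=0
i=30: fresh scan; Z[30]=0
i=31: fresh scan; Z[31]=0
i=32: fresh scan; Z[32]=0
i=33: fresh scan; Z[33]=0
i=34: fresh scan; Z[34]=1 extend→box=[34,35)
i=35: fresh scan; Z[35]=5 extend→box=[35,40)
i=36: min(r-i=4, Z[1]=0)=0; Z[36]=0
i=37: min(r-i=3, Z[2]=0)=0; Z[37]=0
i=38: min(r-i=2, Z[3]=0)=0; Z[38]=0
i=39: min(r-i=1, Z[4]=0)=0; Z[39]=0

[40, 0, 0, 0, 0, 0, 0, 1, 4, 0, 0, 0, 1, 0, 0, 0, 1, 0, 0, 1, 0, 1, 0, 0, 0, 0, 0, 0, 0, 0, 0, 0, 0, 0, 1, 5, 0, 0, 0, 0]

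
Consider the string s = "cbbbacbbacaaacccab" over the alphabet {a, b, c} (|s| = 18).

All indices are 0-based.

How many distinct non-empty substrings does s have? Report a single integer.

143

rank | idx | suffix
   0 |  10 | aaacccab
   1 |  11 | aacccab
   2 |  16 | ab
   3 |   8 | acaaacccab
   4 |   4 | acbbacaaacccab
   5 |  12 | acccab
   6 |  17 | b
   7 |   7 | bacaaacccab
   8 |   3 | bacbbacaaacccab
   9 |   6 | bbacaaacccab
  10 |   2 | bbacbbacaaacccab
  11 |   1 | bbbacbbacaaacccab
  12 |   9 | caaacccab
  13 |  15 | cab
  14 |   5 | cbbacaaacccab
  15 |   0 | cbbbacbbacaaacccab
  16 |  14 | ccab
  17 |  13 | cccab

SA = [10, 11, 16, 8, 4, 12, 17, 7, 3, 6, 2, 1, 9, 15, 5, 0, 14, 13]
i: (SA[i-1],SA[i]) lcp shared
  1: (10,11) 2 'aa'
  2: (11,16) 1 'a'
  3: (16,8) 1 'a'
  4: (8,4) 2 'ac'
  5: (4,12) 2 'ac'
  6: (12,17) 0 ''
  7: (17,7) 1 'b'
  8: (7,3) 3 'bac'
  9: (3,6) 1 'b'
  10: (6,2) 4 'bbac'
  11: (2,1) 2 'bb'
  12: (1,9) 0 ''
  13: (9,15) 2 'ca'
  14: (15,5) 1 'c'
  15: (5,0) 3 'cbb'
  16: (0,14) 1 'c'
  17: (14,13) 2 'cc'

n(n+1)/2 = 18·19/2 = 171
Σ LCP = 0 + 2 + 1 + 1 + 2 + 2 + 0 + 1 + 3 + 1 + 4 + 2 + 0 + 2 + 1 + 3 + 1 + 2 = 28
distinct = 171 − 28 = 143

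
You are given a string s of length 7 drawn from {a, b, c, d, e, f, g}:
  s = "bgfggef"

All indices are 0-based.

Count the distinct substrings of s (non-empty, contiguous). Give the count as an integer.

25

rank→(start, suffix):
  0 → (0, 'bgfggef')
  1 → (5, 'ef')
  2 → (6, 'f')
  3 → (2, 'fggef')
  4 → (4, 'gef')
  5 → (1, 'gfggef')
  6 → (3, 'ggef')

SA = [0, 5, 6, 2, 4, 1, 3]
[i] adj suffixes → lcp
  [1] 0/5 → 0 ('')
  [2] 5/6 → 0 ('')
  [3] 6/2 → 1 ('f')
  [4] 2/4 → 0 ('')
  [5] 4/1 → 1 ('g')
  [6] 1/3 → 1 ('g')

n(n+1)/2 = 7·8/2 = 28
Σ LCP = 0 + 0 + 0 + 1 + 0 + 1 + 1 = 3
distinct = 28 − 3 = 25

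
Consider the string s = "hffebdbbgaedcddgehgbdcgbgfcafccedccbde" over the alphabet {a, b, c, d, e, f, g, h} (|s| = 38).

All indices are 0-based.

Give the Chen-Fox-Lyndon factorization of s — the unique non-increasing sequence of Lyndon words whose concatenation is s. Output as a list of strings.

emit factor 1: 'h' (i=0, period=1)
emit factor 2: 'f' (i=1, period=1)
emit factor 3: 'f' (i=2, period=1)
emit factor 4: 'e' (i=3, period=1)
emit factor 5: 'bd' (i=4, period=2)
emit factor 6: 'bbg' (i=6, period=3)
emit factor 7: 'aedcddgehgbdcgbgfcafccedccbde' (i=9, period=29)

["h", "f", "f", "e", "bd", "bbg", "aedcddgehgbdcgbgfcafccedccbde"]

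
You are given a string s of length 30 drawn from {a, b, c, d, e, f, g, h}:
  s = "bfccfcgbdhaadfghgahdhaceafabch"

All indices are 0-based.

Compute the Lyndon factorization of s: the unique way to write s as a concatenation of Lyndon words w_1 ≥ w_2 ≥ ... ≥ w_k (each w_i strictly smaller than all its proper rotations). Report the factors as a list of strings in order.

emit factor 1: 'bfccfcg' (i=0, period=7)
emit factor 2: 'bdh' (i=7, period=3)
emit factor 3: 'aadfghgahdhaceafabch' (i=10, period=20)

["bfccfcg", "bdh", "aadfghgahdhaceafabch"]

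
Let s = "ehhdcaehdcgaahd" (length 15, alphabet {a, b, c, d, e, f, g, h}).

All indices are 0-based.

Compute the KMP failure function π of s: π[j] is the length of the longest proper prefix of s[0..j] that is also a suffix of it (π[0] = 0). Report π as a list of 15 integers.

[0, 0, 0, 0, 0, 0, 1, 2, 0, 0, 0, 0, 0, 0, 0]

π[0] = 0
j=1 s[j]='h': π[1]=0 (border '')
j=2 s[j]='h': π[2]=0 (border '')
j=3 s[j]='d': π[3]=0 (border '')
j=4 s[j]='c': π[4]=0 (border '')
j=5 s[j]='a': π[5]=0 (border '')
j=6 s[j]='e': π[6]=1 (border 'e')
j=7 s[j]='h': π[7]=2 (border 'eh')
j=8 s[j]='d': k: 2→0; π[8]=0 (border '')
j=9 s[j]='c': π[9]=0 (border '')
j=10 s[j]='g': π[10]=0 (border '')
j=11 s[j]='a': π[11]=0 (border '')
j=12 s[j]='a': π[12]=0 (border '')
j=13 s[j]='h': π[13]=0 (border '')
j=14 s[j]='d': π[14]=0 (border '')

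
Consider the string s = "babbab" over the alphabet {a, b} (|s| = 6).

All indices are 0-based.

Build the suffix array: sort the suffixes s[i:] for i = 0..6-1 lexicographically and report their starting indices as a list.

sorted suffixes:
  #0 SA[0]=4  'ab'
  #1 SA[1]=1  'abbab'
  #2 SA[2]=5  'b'
  #3 SA[3]=3  'bab'
  #4 SA[4]=0  'babbab'
  #5 SA[5]=2  'bbab'

[4, 1, 5, 3, 0, 2]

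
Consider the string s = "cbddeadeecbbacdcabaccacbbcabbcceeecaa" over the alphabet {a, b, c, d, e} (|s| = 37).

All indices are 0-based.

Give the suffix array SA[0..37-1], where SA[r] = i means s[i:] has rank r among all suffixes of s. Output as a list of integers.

sorted suffixes:
  #0 SA[0]=36  'a'
  #1 SA[1]=35  'aa'
  #2 SA[2]=16  'abaccacbbcabbcceeecaa'
  #3 SA[3]=26  'abbcceeecaa'
  #4 SA[4]=21  'acbbcabbcceeecaa'
  #5 SA[5]=18  'accacbbcabbcceeecaa'
  #6 SA[6]=12  'acdcabaccacbbcabbcceeecaa'
  #7 SA[7]=5  'adeecbbacdcabaccacbbcabbcceeecaa'
  #8 SA[8]=17  'baccacbbcabbcceeecaa'
  #9 SA[9]=11  'bacdcabaccacbbcabbcceeecaa'
  #10 SA[10]=10  'bbacdcabaccacbbcabbcceeecaa'
  #11 SA[11]=23  'bbcabbcceeecaa'
  #12 SA[12]=27  'bbcceeecaa'
  #13 SA[13]=24  'bcabbcceeecaa'
  #14 SA[14]=28  'bcceeecaa'
  #15 SA[15]=1  'bddeadeecbbacdcabaccacbbcabbcceeecaa'
  #16 SA[16]=34  'caa'
  #17 SA[17]=15  'cabaccacbbcabbcceeecaa'
  #18 SA[18]=25  'cabbcceeecaa'
  #19 SA[19]=20  'cacbbcabbcceeecaa'
  #20 SA[20]=9  'cbbacdcabaccacbbcabbcceeecaa'
  #21 SA[21]=22  'cbbcabbcceeecaa'
  #22 SA[22]=0  'cbddeadeecbbacdcabaccacbbcabbcceeecaa'
  #23 SA[23]=19  'ccacbbcabbcceeecaa'
  #24 SA[24]=29  'cceeecaa'
  #25 SA[25]=13  'cdcabaccacbbcabbcceeecaa'
  #26 SA[26]=30  'ceeecaa'
  #27 SA[27]=14  'dcabaccacbbcabbcceeecaa'
  #28 SA[28]=2  'ddeadeecbbacdcabaccacbbcabbcceeecaa'
  #29 SA[29]=3  'deadeecbbacdcabaccacbbcabbcceeecaa'
  #30 SA[30]=6  'deecbbacdcabaccacbbcabbcceeecaa'
  #31 SA[31]=4  'eadeecbbacdcabaccacbbcabbcceeecaa'
  #32 SA[32]=33  'ecaa'
  #33 SA[33]=8  'ecbbacdcabaccacbbcabbcceeecaa'
  #34 SA[34]=32  'eecaa'
  #35 SA[35]=7  'eecbbacdcabaccacbbcabbcceeecaa'
  #36 SA[36]=31  'eeecaa'

[36, 35, 16, 26, 21, 18, 12, 5, 17, 11, 10, 23, 27, 24, 28, 1, 34, 15, 25, 20, 9, 22, 0, 19, 29, 13, 30, 14, 2, 3, 6, 4, 33, 8, 32, 7, 31]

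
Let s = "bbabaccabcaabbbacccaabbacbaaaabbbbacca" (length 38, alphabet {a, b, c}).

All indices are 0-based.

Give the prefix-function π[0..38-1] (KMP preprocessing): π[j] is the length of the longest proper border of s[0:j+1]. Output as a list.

π[0] = 0
j=1 s[j]='b': π[1]=1 (border 'b')
j=2 s[j]='a': k: 1→0; π[2]=0 (border '')
j=3 s[j]='b': π[3]=1 (border 'b')
j=4 s[j]='a': k: 1→0; π[4]=0 (border '')
j=5 s[j]='c': π[5]=0 (border '')
j=6 s[j]='c': π[6]=0 (border '')
j=7 s[j]='a': π[7]=0 (border '')
j=8 s[j]='b': π[8]=1 (border 'b')
j=9 s[j]='c': k: 1→0; π[9]=0 (border '')
j=10 s[j]='a': π[10]=0 (border '')
j=11 s[j]='a': π[11]=0 (border '')
j=12 s[j]='b': π[12]=1 (border 'b')
j=13 s[j]='b': π[13]=2 (border 'bb')
j=14 s[j]='b': k: 2→1; π[14]=2 (border 'bb')
j=15 s[j]='a': π[15]=3 (border 'bba')
j=16 s[j]='c': k: 3→0; π[16]=0 (border '')
j=17 s[j]='c': π[17]=0 (border '')
j=18 s[j]='c': π[18]=0 (border '')
j=19 s[j]='a': π[19]=0 (border '')
j=20 s[j]='a': π[20]=0 (border '')
j=21 s[j]='b': π[21]=1 (border 'b')
j=22 s[j]='b': π[22]=2 (border 'bb')
j=23 s[j]='a': π[23]=3 (border 'bba')
j=24 s[j]='c': k: 3→0; π[24]=0 (border '')
j=25 s[j]='b': π[25]=1 (border 'b')
j=26 s[j]='a': k: 1→0; π[26]=0 (border '')
j=27 s[j]='a': π[27]=0 (border '')
j=28 s[j]='a': π[28]=0 (border '')
j=29 s[j]='a': π[29]=0 (border '')
j=30 s[j]='b': π[30]=1 (border 'b')
j=31 s[j]='b': π[31]=2 (border 'bb')
j=32 s[j]='b': k: 2→1; π[32]=2 (border 'bb')
j=33 s[j]='b': k: 2→1; π[33]=2 (border 'bb')
j=34 s[j]='a': π[34]=3 (border 'bba')
j=35 s[j]='c': k: 3→0; π[35]=0 (border '')
j=36 s[j]='c': π[36]=0 (border '')
j=37 s[j]='a': π[37]=0 (border '')

[0, 1, 0, 1, 0, 0, 0, 0, 1, 0, 0, 0, 1, 2, 2, 3, 0, 0, 0, 0, 0, 1, 2, 3, 0, 1, 0, 0, 0, 0, 1, 2, 2, 2, 3, 0, 0, 0]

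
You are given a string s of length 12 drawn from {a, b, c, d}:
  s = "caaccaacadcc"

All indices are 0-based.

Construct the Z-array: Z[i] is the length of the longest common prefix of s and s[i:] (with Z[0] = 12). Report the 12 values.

[12, 0, 0, 1, 4, 0, 0, 2, 0, 0, 1, 1]

Z[0]=12
i=1: fresh scan; Z[1]=0
i=2: fresh scan; Z[2]=0
i=3: fresh scan; Z[3]=1 extend→box=[3,4)
i=4: fresh scan; Z[4]=4 extend→box=[4,8)
i=5: min(r-i=3, Z[1]=0)=0; Z[5]=0
i=6: min(r-i=2, Z[2]=0)=0; Z[6]=0
i=7: min(r-i=1, Z[3]=1)=1; Z[7]=2 extend→box=[7,9)
i=8: min(r-i=1, Z[1]=0)=0; Z[8]=0
i=9: fresh scan; Z[9]=0
i=10: fresh scan; Z[10]=1 extend→box=[10,11)
i=11: fresh scan; Z[11]=1 extend→box=[11,12)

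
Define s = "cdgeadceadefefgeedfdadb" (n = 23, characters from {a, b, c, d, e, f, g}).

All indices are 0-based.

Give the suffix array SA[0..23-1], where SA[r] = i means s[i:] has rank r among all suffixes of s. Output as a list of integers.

rank→(start, suffix):
  0 → (20, 'adb')
  1 → (4, 'adceadefefgeedfdadb')
  2 → (8, 'adefefgeedfdadb')
  3 → (22, 'b')
  4 → (0, 'cdgeadceadefefgeedfdadb')
  5 → (6, 'ceadefefgeedfdadb')
  6 → (19, 'dadb')
  7 → (21, 'db')
  8 → (5, 'dceadefefgeedfdadb')
  9 → (9, 'defefgeedfdadb')
  10 → (17, 'dfdadb')
  11 → (1, 'dgeadceadefefgeedfdadb')
  12 → (3, 'eadceadefefgeedfdadb')
  13 → (7, 'eadefefgeedfdadb')
  14 → (16, 'edfdadb')
  15 → (15, 'eedfdadb')
  16 → (10, 'efefgeedfdadb')
  17 → (12, 'efgeedfdadb')
  18 → (18, 'fdadb')
  19 → (11, 'fefgeedfdadb')
  20 → (13, 'fgeedfdadb')
  21 → (2, 'geadceadefefgeedfdadb')
  22 → (14, 'geedfdadb')

[20, 4, 8, 22, 0, 6, 19, 21, 5, 9, 17, 1, 3, 7, 16, 15, 10, 12, 18, 11, 13, 2, 14]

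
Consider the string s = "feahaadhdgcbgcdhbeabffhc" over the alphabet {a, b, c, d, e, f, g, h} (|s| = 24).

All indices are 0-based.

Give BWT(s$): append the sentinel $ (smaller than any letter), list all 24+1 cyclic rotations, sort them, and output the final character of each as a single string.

rank  rotation                   last
    0  $feahaadhdgcbgcdhbeabffhc  c
    1  aadhdgcbgcdhbeabffhc$feah  h
    2  abffhc$feahaadhdgcbgcdhbe  e
    3  adhdgcbgcdhbeabffhc$feaha  a
    4  ahaadhdgcbgcdhbeabffhc$fe  e
    5  beabffhc$feahaadhdgcbgcdh  h
    6  bffhc$feahaadhdgcbgcdhbea  a
    7  bgcdhbeabffhc$feahaadhdgc  c
    8  c$feahaadhdgcbgcdhbeabffh  h
    9  cbgcdhbeabffhc$feahaadhdg  g
   10  cdhbeabffhc$feahaadhdgcbg  g
   11  dgcbgcdhbeabffhc$feahaadh  h
   12  dhbeabffhc$feahaadhdgcbgc  c
   13  dhdgcbgcdhbeabffhc$feahaa  a
   14  eabffhc$feahaadhdgcbgcdhb  b
   15  eahaadhdgcbgcdhbeabffhc$f  f
   16  feahaadhdgcbgcdhbeabffhc$  $
   17  ffhc$feahaadhdgcbgcdhbeab  b
   18  fhc$feahaadhdgcbgcdhbeabf  f
   19  gcbgcdhbeabffhc$feahaadhd  d
   20  gcdhbeabffhc$feahaadhdgcb  b
   21  haadhdgcbgcdhbeabffhc$fea  a
   22  hbeabffhc$feahaadhdgcbgcd  d
   23  hc$feahaadhdgcbgcdhbeabff  f
   24  hdgcbgcdhbeabffhc$feahaad  d

cheaehachgghcabf$bfdbadfd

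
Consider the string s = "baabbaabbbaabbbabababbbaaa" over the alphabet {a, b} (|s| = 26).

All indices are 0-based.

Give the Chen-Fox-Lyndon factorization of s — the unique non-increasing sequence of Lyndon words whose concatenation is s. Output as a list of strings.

emit factor 1: 'b' (i=0, period=1)
emit factor 2: 'aabbaabbbaabbbabababbb' (i=1, period=22)
emit factor 3: 'a' (i=23, period=1)
emit factor 4: 'a' (i=24, period=1)
emit factor 5: 'a' (i=25, period=1)

["b", "aabbaabbbaabbbabababbb", "a", "a", "a"]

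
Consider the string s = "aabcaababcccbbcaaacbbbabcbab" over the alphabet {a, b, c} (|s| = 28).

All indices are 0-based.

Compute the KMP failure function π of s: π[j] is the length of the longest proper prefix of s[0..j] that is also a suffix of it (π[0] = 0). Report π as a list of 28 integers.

π[0] = 0
j=1 s[j]='a': π[1]=1 (border 'a')
j=2 s[j]='b': k: 1→0; π[2]=0 (border '')
j=3 s[j]='c': π[3]=0 (border '')
j=4 s[j]='a': π[4]=1 (border 'a')
j=5 s[j]='a': π[5]=2 (border 'aa')
j=6 s[j]='b': π[6]=3 (border 'aab')
j=7 s[j]='a': k: 3→0; π[7]=1 (border 'a')
j=8 s[j]='b': k: 1→0; π[8]=0 (border '')
j=9 s[j]='c': π[9]=0 (border '')
j=10 s[j]='c': π[10]=0 (border '')
j=11 s[j]='c': π[11]=0 (border '')
j=12 s[j]='b': π[12]=0 (border '')
j=13 s[j]='b': π[13]=0 (border '')
j=14 s[j]='c': π[14]=0 (border '')
j=15 s[j]='a': π[15]=1 (border 'a')
j=16 s[j]='a': π[16]=2 (border 'aa')
j=17 s[j]='a': k: 2→1; π[17]=2 (border 'aa')
j=18 s[j]='c': k: 2→1→0; π[18]=0 (border '')
j=19 s[j]='b': π[19]=0 (border '')
j=20 s[j]='b': π[20]=0 (border '')
j=21 s[j]='b': π[21]=0 (border '')
j=22 s[j]='a': π[22]=1 (border 'a')
j=23 s[j]='b': k: 1→0; π[23]=0 (border '')
j=24 s[j]='c': π[24]=0 (border '')
j=25 s[j]='b': π[25]=0 (border '')
j=26 s[j]='a': π[26]=1 (border 'a')
j=27 s[j]='b': k: 1→0; π[27]=0 (border '')

[0, 1, 0, 0, 1, 2, 3, 1, 0, 0, 0, 0, 0, 0, 0, 1, 2, 2, 0, 0, 0, 0, 1, 0, 0, 0, 1, 0]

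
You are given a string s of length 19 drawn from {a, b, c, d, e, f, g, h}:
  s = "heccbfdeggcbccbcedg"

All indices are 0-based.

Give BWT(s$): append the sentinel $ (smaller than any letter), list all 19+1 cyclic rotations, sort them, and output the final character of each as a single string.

rank  rotation              last
    0  $heccbfdeggcbccbcedg  g
    1  bccbcedg$heccbfdeggc  c
    2  bcedg$heccbfdeggcbcc  c
    3  bfdeggcbccbcedg$hecc  c
    4  cbccbcedg$heccbfdegg  g
    5  cbcedg$heccbfdeggcbc  c
    6  cbfdeggcbccbcedg$hec  c
    7  ccbcedg$heccbfdeggcb  b
    8  ccbfdeggcbccbcedg$he  e
    9  cedg$heccbfdeggcbccb  b
   10  deggcbccbcedg$heccbf  f
   11  dg$heccbfdeggcbccbce  e
   12  eccbfdeggcbccbcedg$h  h
   13  edg$heccbfdeggcbccbc  c
   14  eggcbccbcedg$heccbfd  d
   15  fdeggcbccbcedg$heccb  b
   16  g$heccbfdeggcbccbced  d
   17  gcbccbcedg$heccbfdeg  g
   18  ggcbccbcedg$heccbfde  e
   19  heccbfdeggcbccbcedg$  $

gcccgccbebfehcdbdge$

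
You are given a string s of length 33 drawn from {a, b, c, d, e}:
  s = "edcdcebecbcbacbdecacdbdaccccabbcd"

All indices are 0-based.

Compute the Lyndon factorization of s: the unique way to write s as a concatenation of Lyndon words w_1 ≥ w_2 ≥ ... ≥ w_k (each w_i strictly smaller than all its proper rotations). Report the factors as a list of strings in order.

emit factor 1: 'e' (i=0, period=1)
emit factor 2: 'd' (i=1, period=1)
emit factor 3: 'cdce' (i=2, period=4)
emit factor 4: 'bec' (i=6, period=3)
emit factor 5: 'bc' (i=9, period=2)
emit factor 6: 'b' (i=11, period=1)
emit factor 7: 'acbdecacdbdacccc' (i=12, period=16)
emit factor 8: 'abbcd' (i=28, period=5)

["e", "d", "cdce", "bec", "bc", "b", "acbdecacdbdacccc", "abbcd"]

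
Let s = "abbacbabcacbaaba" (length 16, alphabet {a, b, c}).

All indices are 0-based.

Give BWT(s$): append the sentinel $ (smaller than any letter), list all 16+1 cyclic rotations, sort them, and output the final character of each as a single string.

rank  rotation           last
    0  $abbacbabcacbaaba  a
    1  a$abbacbabcacbaab  b
    2  aaba$abbacbabcacb  b
    3  aba$abbacbabcacba  a
    4  abbacbabcacbaaba$  $
    5  abcacbaaba$abbacb  b
    6  acbaaba$abbacbabc  c
    7  acbabcacbaaba$abb  b
    8  ba$abbacbabcacbaa  a
    9  baaba$abbacbabcac  c
   10  babcacbaaba$abbac  c
   11  bacbabcacbaaba$ab  b
   12  bbacbabcacbaaba$a  a
   13  bcacbaaba$abbacba  a
   14  cacbaaba$abbacbab  b
   15  cbaaba$abbacbabca  a
   16  cbabcacbaaba$abba  a

abba$bcbaccbaabaa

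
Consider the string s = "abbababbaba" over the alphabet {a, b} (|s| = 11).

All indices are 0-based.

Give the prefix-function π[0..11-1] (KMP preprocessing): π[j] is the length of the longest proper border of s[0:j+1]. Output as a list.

[0, 0, 0, 1, 2, 1, 2, 3, 4, 5, 6]

π[0] = 0
j=1 s[j]='b': π[1]=0 (border '')
j=2 s[j]='b': π[2]=0 (border '')
j=3 s[j]='a': π[3]=1 (border 'a')
j=4 s[j]='b': π[4]=2 (border 'ab')
j=5 s[j]='a': k: 2→0; π[5]=1 (border 'a')
j=6 s[j]='b': π[6]=2 (border 'ab')
j=7 s[j]='b': π[7]=3 (border 'abb')
j=8 s[j]='a': π[8]=4 (border 'abba')
j=9 s[j]='b': π[9]=5 (border 'abbab')
j=10 s[j]='a': π[10]=6 (border 'abbaba')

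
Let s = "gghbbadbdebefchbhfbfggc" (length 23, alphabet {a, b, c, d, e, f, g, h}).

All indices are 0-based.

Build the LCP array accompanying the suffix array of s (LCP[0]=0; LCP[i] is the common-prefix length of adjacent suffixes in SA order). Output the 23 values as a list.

rank | idx | suffix
   0 |   5 | adbdebefchbhfbfggc
   1 |   4 | badbdebefchbhfbfggc
   2 |   3 | bbadbdebefchbhfbfggc
   3 |   7 | bdebefchbhfbfggc
   4 |  10 | befchbhfbfggc
   5 |  18 | bfggc
   6 |  15 | bhfbfggc
   7 |  22 | c
   8 |  13 | chbhfbfggc
   9 |   6 | dbdebefchbhfbfggc
  10 |   8 | debefchbhfbfggc
  11 |   9 | ebefchbhfbfggc
  12 |  11 | efchbhfbfggc
  13 |  17 | fbfggc
  14 |  12 | fchbhfbfggc
  15 |  19 | fggc
  16 |  21 | gc
  17 |  20 | ggc
  18 |   0 | gghbbadbdebefchbhfbfggc
  19 |   1 | ghbbadbdebefchbhfbfggc
  20 |   2 | hbbadbdebefchbhfbfggc
  21 |  14 | hbhfbfggc
  22 |  16 | hfbfggc

SA = [5, 4, 3, 7, 10, 18, 15, 22, 13, 6, 8, 9, 11, 17, 12, 19, 21, 20, 0, 1, 2, 14, 16]
rank  pair      lcp
   1  s[5:],s[4:]  0  ''
   2  s[4:],s[3:]  1  'b'
   3  s[3:],s[7:]  1  'b'
   4  s[7:],s[10:]  1  'b'
   5  s[10:],s[18:]  1  'b'
   6  s[18:],s[15:]  1  'b'
   7  s[15:],s[22:]  0  ''
   8  s[22:],s[13:]  1  'c'
   9  s[13:],s[6:]  0  ''
  10  s[6:],s[8:]  1  'd'
  11  s[8:],s[9:]  0  ''
  12  s[9:],s[11:]  1  'e'
  13  s[11:],s[17:]  0  ''
  14  s[17:],s[12:]  1  'f'
  15  s[12:],s[19:]  1  'f'
  16  s[19:],s[21:]  0  ''
  17  s[21:],s[20:]  1  'g'
  18  s[20:],s[0:]  2  'gg'
  19  s[0:],s[1:]  1  'g'
  20  s[1:],s[2:]  0  ''
  21  s[2:],s[14:]  2  'hb'
  22  s[14:],s[16:]  1  'h'

[0, 0, 1, 1, 1, 1, 1, 0, 1, 0, 1, 0, 1, 0, 1, 1, 0, 1, 2, 1, 0, 2, 1]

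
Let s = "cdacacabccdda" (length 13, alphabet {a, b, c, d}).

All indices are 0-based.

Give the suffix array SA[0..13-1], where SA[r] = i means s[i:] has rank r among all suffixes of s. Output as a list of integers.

sorted suffixes:
  #0 SA[0]=12  'a'
  #1 SA[1]=6  'abccdda'
  #2 SA[2]=4  'acabccdda'
  #3 SA[3]=2  'acacabccdda'
  #4 SA[4]=7  'bccdda'
  #5 SA[5]=5  'cabccdda'
  #6 SA[6]=3  'cacabccdda'
  #7 SA[7]=8  'ccdda'
  #8 SA[8]=0  'cdacacabccdda'
  #9 SA[9]=9  'cdda'
  #10 SA[10]=11  'da'
  #11 SA[11]=1  'dacacabccdda'
  #12 SA[12]=10  'dda'

[12, 6, 4, 2, 7, 5, 3, 8, 0, 9, 11, 1, 10]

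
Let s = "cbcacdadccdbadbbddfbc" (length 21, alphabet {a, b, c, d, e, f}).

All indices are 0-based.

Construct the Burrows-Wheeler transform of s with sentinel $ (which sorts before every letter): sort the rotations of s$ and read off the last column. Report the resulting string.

rank  rotation                last
    0  $cbcacdadccdbadbbddfbc  c
    1  acdadccdbadbbddfbc$cbc  c
    2  adbbddfbc$cbcacdadccdb  b
    3  adccdbadbbddfbc$cbcacd  d
    4  badbbddfbc$cbcacdadccd  d
    5  bbddfbc$cbcacdadccdbad  d
    6  bc$cbcacdadccdbadbbddf  f
    7  bcacdadccdbadbbddfbc$c  c
    8  bddfbc$cbcacdadccdbadb  b
    9  c$cbcacdadccdbadbbddfb  b
   10  cacdadccdbadbbddfbc$cb  b
   11  cbcacdadccdbadbbddfbc$  $
   12  ccdbadbbddfbc$cbcacdad  d
   13  cdadccdbadbbddfbc$cbca  a
   14  cdbadbbddfbc$cbcacdadc  c
   15  dadccdbadbbddfbc$cbcac  c
   16  dbadbbddfbc$cbcacdadcc  c
   17  dbbddfbc$cbcacdadccdba  a
   18  dccdbadbbddfbc$cbcacda  a
   19  ddfbc$cbcacdadccdbadbb  b
   20  dfbc$cbcacdadccdbadbbd  d
   21  fbc$cbcacdadccdbadbbdd  d

ccbdddfcbbb$dacccaabdd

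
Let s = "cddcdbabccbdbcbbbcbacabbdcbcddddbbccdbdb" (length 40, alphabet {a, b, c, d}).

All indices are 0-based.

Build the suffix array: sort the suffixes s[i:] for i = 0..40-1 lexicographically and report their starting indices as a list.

[21, 6, 19, 39, 5, 18, 14, 15, 32, 22, 16, 12, 7, 33, 26, 37, 10, 23, 20, 17, 13, 25, 9, 8, 34, 3, 35, 0, 27, 38, 4, 31, 11, 36, 24, 2, 30, 1, 29, 28]

rank→(start, suffix):
  0 → (21, 'abbdcbcddddbbccdbdb')
  1 → (6, 'abccbdbcbbbcbacabbdcbcddddbbccdbdb')
  2 → (19, 'acabbdcbcddddbbccdbdb')
  3 → (39, 'b')
  4 → (5, 'babccbdbcbbbcbacabbdcbcddddbbccdbdb')
  5 → (18, 'bacabbdcbcddddbbccdbdb')
  6 → (14, 'bbbcbacabbdcbcddddbbccdbdb')
  7 → (15, 'bbcbacabbdcbcddddbbccdbdb')
  8 → (32, 'bbccdbdb')
  9 → (22, 'bbdcbcddddbbccdbdb')
  10 → (16, 'bcbacabbdcbcddddbbccdbdb')
  11 → (12, 'bcbbbcbacabbdcbcddddbbccdbdb')
  12 → (7, 'bccbdbcbbbcbacabbdcbcddddbbccdbdb')
  13 → (33, 'bccdbdb')
  14 → (26, 'bcddddbbccdbdb')
  15 → (37, 'bdb')
  16 → (10, 'bdbcbbbcbacabbdcbcddddbbccdbdb')
  17 → (23, 'bdcbcddddbbccdbdb')
  18 → (20, 'cabbdcbcddddbbccdbdb')
  19 → (17, 'cbacabbdcbcddddbbccdbdb')
  20 → (13, 'cbbbcbacabbdcbcddddbbccdbdb')
  21 → (25, 'cbcddddbbccdbdb')
  22 → (9, 'cbdbcbbbcbacabbdcbcddddbbccdbdb')
  23 → (8, 'ccbdbcbbbcbacabbdcbcddddbbccdbdb')
  24 → (34, 'ccdbdb')
  25 → (3, 'cdbabccbdbcbbbcbacabbdcbcddddbbccdbdb')
  26 → (35, 'cdbdb')
  27 → (0, 'cddcdbabccbdbcbbbcbacabbdcbcddddbbccdbdb')
  28 → (27, 'cddddbbccdbdb')
  29 → (38, 'db')
  30 → (4, 'dbabccbdbcbbbcbacabbdcbcddddbbccdbdb')
  31 → (31, 'dbbccdbdb')
  32 → (11, 'dbcbbbcbacabbdcbcddddbbccdbdb')
  33 → (36, 'dbdb')
  34 → (24, 'dcbcddddbbccdbdb')
  35 → (2, 'dcdbabccbdbcbbbcbacabbdcbcddddbbccdbdb')
  36 → (30, 'ddbbccdbdb')
  37 → (1, 'ddcdbabccbdbcbbbcbacabbdcbcddddbbccdbdb')
  38 → (29, 'dddbbccdbdb')
  39 → (28, 'ddddbbccdbdb')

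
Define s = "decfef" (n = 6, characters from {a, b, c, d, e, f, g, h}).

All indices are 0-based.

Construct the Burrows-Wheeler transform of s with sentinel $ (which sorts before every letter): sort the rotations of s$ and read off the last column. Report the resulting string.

fe$dfec

rank  rotation last
    0  $decfef  f
    1  cfef$de  e
    2  decfef$  $
    3  ecfef$d  d
    4  ef$decf  f
    5  f$decfe  e
    6  fef$dec  c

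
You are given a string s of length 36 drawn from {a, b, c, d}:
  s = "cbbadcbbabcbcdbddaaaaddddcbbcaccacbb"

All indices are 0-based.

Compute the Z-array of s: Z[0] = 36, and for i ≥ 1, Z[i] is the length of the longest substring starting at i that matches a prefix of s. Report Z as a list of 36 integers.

[36, 0, 0, 0, 0, 4, 0, 0, 0, 0, 2, 0, 1, 0, 0, 0, 0, 0, 0, 0, 0, 0, 0, 0, 0, 3, 0, 0, 1, 0, 1, 1, 0, 3, 0, 0]

Z[0]=36
i=1: i≥r, start 0; Z[1]=0
i=2: i≥r, start 0; Z[2]=0
i=3: i≥r, start 0; Z[3]=0
i=4: i≥r, start 0; Z[4]=0
i=5: i≥r, start 0; Z[5]=4 extend→box=[5,9)
i=6: min(r-i=3, Z[1]=0)=0; Z[6]=0
i=7: min(r-i=2, Z[2]=0)=0; Z[7]=0
i=8: min(r-i=1, Z[3]=0)=0; Z[8]=0
i=9: i≥r, start 0; Z[9]=0
i=10: i≥r, start 0; Z[10]=2 extend→box=[10,12)
i=11: min(r-i=1, Z[1]=0)=0; Z[11]=0
i=12: i≥r, start 0; Z[12]=1 extend→box=[12,13)
i=13: i≥r, start 0; Z[13]=0
i=14: i≥r, start 0; Z[14]=0
i=15: i≥r, start 0; Z[15]=0
i=16: i≥r, start 0; Z[16]=0
i=17: i≥r, start 0; Z[17]=0
i=18: i≥r, start 0; Z[18]=0
i=19: i≥r, start 0; Z[19]=0
i=20: i≥r, start 0; Z[20]=0
i=21: i≥r, start 0; Z[21]=0
i=22: i≥r, start 0; Z[22]=0
i=23: i≥r, start 0; Z[23]=0
i=24: i≥r, start 0; Z[24]=0
i=25: i≥r, start 0; Z[25]=3 extend→box=[25,28)
i=26: min(r-i=2, Z[1]=0)=0; Z[26]=0
i=27: min(r-i=1, Z[2]=0)=0; Z[27]=0
i=28: i≥r, start 0; Z[28]=1 extend→box=[28,29)
i=29: i≥r, start 0; Z[29]=0
i=30: i≥r, start 0; Z[30]=1 extend→box=[30,31)
i=31: i≥r, start 0; Z[31]=1 extend→box=[31,32)
i=32: i≥r, start 0; Z[32]=0
i=33: i≥r, start 0; Z[33]=3 extend→box=[33,36)
i=34: min(r-i=2, Z[1]=0)=0; Z[34]=0
i=35: min(r-i=1, Z[2]=0)=0; Z[35]=0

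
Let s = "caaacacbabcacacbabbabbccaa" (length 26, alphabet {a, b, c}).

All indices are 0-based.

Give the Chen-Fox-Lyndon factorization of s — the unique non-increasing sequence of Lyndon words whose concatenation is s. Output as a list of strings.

["c", "aaacacbabcacacbabbabbcc", "a", "a"]

emit factor 1: 'c' (i=0, period=1)
emit factor 2: 'aaacacbabcacacbabbabbcc' (i=1, period=23)
emit factor 3: 'a' (i=24, period=1)
emit factor 4: 'a' (i=25, period=1)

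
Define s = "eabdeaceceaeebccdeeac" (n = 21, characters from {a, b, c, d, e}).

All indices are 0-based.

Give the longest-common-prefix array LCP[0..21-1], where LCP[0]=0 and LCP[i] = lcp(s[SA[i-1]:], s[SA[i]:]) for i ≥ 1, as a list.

[0, 1, 2, 1, 0, 1, 0, 1, 1, 1, 2, 0, 2, 0, 2, 3, 2, 1, 1, 1, 2]

rank | idx | suffix
   0 |   1 | abdeaceceaeebccdeeac
   1 |  19 | ac
   2 |   5 | aceceaeebccdeeac
   3 |  10 | aeebccdeeac
   4 |  13 | bccdeeac
   5 |   2 | bdeaceceaeebccdeeac
   6 |  20 | c
   7 |  14 | ccdeeac
   8 |  15 | cdeeac
   9 |   8 | ceaeebccdeeac
  10 |   6 | ceceaeebccdeeac
  11 |   3 | deaceceaeebccdeeac
  12 |  16 | deeac
  13 |   0 | eabdeaceceaeebccdeeac
  14 |  18 | eac
  15 |   4 | eaceceaeebccdeeac
  16 |   9 | eaeebccdeeac
  17 |  12 | ebccdeeac
  18 |   7 | eceaeebccdeeac
  19 |  17 | eeac
  20 |  11 | eebccdeeac

SA = [1, 19, 5, 10, 13, 2, 20, 14, 15, 8, 6, 3, 16, 0, 18, 4, 9, 12, 7, 17, 11]
[i] adj suffixes → lcp
  [1] 1/19 → 1 ('a')
  [2] 19/5 → 2 ('ac')
  [3] 5/10 → 1 ('a')
  [4] 10/13 → 0 ('')
  [5] 13/2 → 1 ('b')
  [6] 2/20 → 0 ('')
  [7] 20/14 → 1 ('c')
  [8] 14/15 → 1 ('c')
  [9] 15/8 → 1 ('c')
  [10] 8/6 → 2 ('ce')
  [11] 6/3 → 0 ('')
  [12] 3/16 → 2 ('de')
  [13] 16/0 → 0 ('')
  [14] 0/18 → 2 ('ea')
  [15] 18/4 → 3 ('eac')
  [16] 4/9 → 2 ('ea')
  [17] 9/12 → 1 ('e')
  [18] 12/7 → 1 ('e')
  [19] 7/17 → 1 ('e')
  [20] 17/11 → 2 ('ee')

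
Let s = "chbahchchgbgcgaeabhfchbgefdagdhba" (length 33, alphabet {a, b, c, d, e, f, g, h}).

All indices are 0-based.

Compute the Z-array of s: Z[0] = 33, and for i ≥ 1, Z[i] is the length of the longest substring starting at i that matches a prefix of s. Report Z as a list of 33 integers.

Z[0]=33
i=1: i≥r, start 0; Z[1]=0
i=2: i≥r, start 0; Z[2]=0
i=3: i≥r, start 0; Z[3]=0
i=4: i≥r, start 0; Z[4]=0
i=5: i≥r, start 0; Z[5]=2 scan→box=[5,7)
i=6: min(r-i=1, Z[1]=0)=0; Z[6]=0
i=7: i≥r, start 0; Z[7]=2 scan→box=[7,9)
i=8: min(r-i=1, Z[1]=0)=0; Z[8]=0
i=9: i≥r, start 0; Z[9]=0
i=10: i≥r, start 0; Z[10]=0
i=11: i≥r, start 0; Z[11]=0
i=12: i≥r, start 0; Z[12]=1 scan→box=[12,13)
i=13: i≥r, start 0; Z[13]=0
i=14: i≥r, start 0; Z[14]=0
i=15: i≥r, start 0; Z[15]=0
i=16: i≥r, start 0; Z[16]=0
i=17: i≥r, start 0; Z[17]=0
i=18: i≥r, start 0; Z[18]=0
i=19: i≥r, start 0; Z[19]=0
i=20: i≥r, start 0; Z[20]=3 scan→box=[20,23)
i=21: min(r-i=2, Z[1]=0)=0; Z[21]=0
i=22: min(r-i=1, Z[2]=0)=0; Z[22]=0
i=23: i≥r, start 0; Z[23]=0
i=24: i≥r, start 0; Z[24]=0
i=25: i≥r, start 0; Z[25]=0
i=26: i≥r, start 0; Z[26]=0
i=27: i≥r, start 0; Z[27]=0
i=28: i≥r, start 0; Z[28]=0
i=29: i≥r, start 0; Z[29]=0
i=30: i≥r, start 0; Z[30]=0
i=31: i≥r, start 0; Z[31]=0
i=32: i≥r, start 0; Z[32]=0

[33, 0, 0, 0, 0, 2, 0, 2, 0, 0, 0, 0, 1, 0, 0, 0, 0, 0, 0, 0, 3, 0, 0, 0, 0, 0, 0, 0, 0, 0, 0, 0, 0]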